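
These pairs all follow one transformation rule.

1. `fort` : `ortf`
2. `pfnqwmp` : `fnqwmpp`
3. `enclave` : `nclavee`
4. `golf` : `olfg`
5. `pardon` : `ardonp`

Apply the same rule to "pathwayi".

Looking at the pairs, the operation is to move the first character to the end.
Doing the same to "pathwayi": "athwayip".

athwayip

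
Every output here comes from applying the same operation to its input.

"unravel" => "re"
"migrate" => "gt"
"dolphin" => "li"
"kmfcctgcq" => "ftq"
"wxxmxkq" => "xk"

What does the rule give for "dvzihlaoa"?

Each output is the input with this applied: keep one character in every 3, starting at position 3 (positions 3rd, 6th, 9th, ...).
Doing the same to "dvzihlaoa": "zla".

zla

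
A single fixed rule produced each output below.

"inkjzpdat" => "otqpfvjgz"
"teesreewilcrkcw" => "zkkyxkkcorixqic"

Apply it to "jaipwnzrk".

Each output is the input with this applied: shift every letter 6 places forward in the alphabet (wrapping around).
So "jaipwnzrk" becomes "pgovctfxq".

pgovctfxq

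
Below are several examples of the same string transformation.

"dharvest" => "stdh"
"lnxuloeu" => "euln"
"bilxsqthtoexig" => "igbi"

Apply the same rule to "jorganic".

What's happening: move the first 2 characters to the end (rotate left by 2), then keep only the last 4 characters.
On "jorganic": the first step gives "rganicjo", and the second then gives "icjo".

icjo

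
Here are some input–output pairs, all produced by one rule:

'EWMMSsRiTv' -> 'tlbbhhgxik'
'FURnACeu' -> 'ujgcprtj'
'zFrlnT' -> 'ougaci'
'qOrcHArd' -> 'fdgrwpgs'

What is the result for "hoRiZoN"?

wdgxodc

In each case the input is transformed by: shift every letter 11 places backward in the alphabet (wrapping around), then convert every letter to lowercase.
For "hoRiZoN" the result is "wdgxodc".
(Check on "EWMMSsRiTv": → "TLBBHhGxIk" → "tlbbhhgxik" ✓)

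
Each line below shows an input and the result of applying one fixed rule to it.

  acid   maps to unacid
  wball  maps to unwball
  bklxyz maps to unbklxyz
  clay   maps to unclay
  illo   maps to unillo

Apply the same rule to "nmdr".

The rule is to prepend "un".
Doing the same to "nmdr": "unnmdr".

unnmdr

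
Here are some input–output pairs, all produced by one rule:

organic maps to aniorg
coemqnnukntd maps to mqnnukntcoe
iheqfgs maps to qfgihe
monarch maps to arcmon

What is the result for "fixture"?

The transformation: delete the last character, then move the first 3 characters to the end (rotate left by 3).
For "fixture", step one produces "fixtur"; step two turns that into "turfix".

turfix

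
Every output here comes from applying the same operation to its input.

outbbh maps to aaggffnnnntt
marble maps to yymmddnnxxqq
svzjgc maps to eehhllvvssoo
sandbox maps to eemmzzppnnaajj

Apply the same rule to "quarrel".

ccggmmddddqqxx

Rule — shift every letter 12 places forward in the alphabet (wrapping around), then double every character.
On "quarrel": the first step gives "cgmddqx", and the second then gives "ccggmmddddqqxx".
(Check on "outbbh": → "agfnnt" → "aaggffnnnntt" ✓)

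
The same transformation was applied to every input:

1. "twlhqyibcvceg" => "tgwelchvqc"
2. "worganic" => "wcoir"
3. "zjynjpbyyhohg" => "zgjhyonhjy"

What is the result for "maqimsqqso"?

moasqqi

Rule — take characters alternately from the front and the back (1st, last, 2nd, 2nd-last, ...), then delete the last 3 characters.
On "maqimsqqso": the first step gives "moasqqiqms", and the second then gives "moasqqi".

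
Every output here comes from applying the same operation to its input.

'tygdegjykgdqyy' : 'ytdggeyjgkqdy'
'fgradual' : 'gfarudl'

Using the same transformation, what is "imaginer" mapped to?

In each case the input is transformed by: swap each adjacent pair of characters (1↔2, 3↔4, ...), then delete the last character.
For "imaginer", step one produces "miganire"; step two turns that into "miganir".

miganir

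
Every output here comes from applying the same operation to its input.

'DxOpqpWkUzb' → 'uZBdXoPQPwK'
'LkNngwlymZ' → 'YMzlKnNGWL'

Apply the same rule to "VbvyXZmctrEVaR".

vArvBVYxzMCTRe

The pattern: move the last 3 characters to the front (rotate right by 3), then flip the case of every letter.
For "VbvyXZmctrEVaR", step one produces "VaRVbvyXZmctrE"; step two turns that into "vArvBVYxzMCTRe".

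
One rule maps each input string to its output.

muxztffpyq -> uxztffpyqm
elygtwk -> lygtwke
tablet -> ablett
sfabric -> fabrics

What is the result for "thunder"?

hundert

Looking at the pairs, the operation is to move the first character to the end.
For "thunder" the result is "hundert".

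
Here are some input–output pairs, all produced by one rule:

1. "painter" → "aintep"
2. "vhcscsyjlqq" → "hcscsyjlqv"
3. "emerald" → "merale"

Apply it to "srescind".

rescins

The rule is to delete the last character, then move the first character to the end.
Applying both steps to "srescind": "srescin", then "rescins".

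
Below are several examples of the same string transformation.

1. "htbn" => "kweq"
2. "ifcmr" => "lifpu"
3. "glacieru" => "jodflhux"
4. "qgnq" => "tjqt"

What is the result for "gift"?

jliw

The rule is to shift every letter 3 places forward in the alphabet (wrapping around).
So "gift" becomes "jliw".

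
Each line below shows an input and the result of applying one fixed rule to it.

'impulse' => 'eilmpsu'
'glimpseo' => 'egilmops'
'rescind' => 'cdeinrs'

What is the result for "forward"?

adforrw

Rule — sort the characters into alphabetical order.
Applying that to "forward" gives "adforrw".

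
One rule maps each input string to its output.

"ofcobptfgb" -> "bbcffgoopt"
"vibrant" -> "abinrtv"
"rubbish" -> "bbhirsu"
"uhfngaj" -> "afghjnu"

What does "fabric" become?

abcfir

The pattern: sort the characters into alphabetical order.
Applying that to "fabric" gives "abcfir".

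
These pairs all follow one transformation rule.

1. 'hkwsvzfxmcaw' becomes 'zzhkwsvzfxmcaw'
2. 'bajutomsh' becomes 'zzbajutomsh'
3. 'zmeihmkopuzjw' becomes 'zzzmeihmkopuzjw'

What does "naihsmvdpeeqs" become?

Rule — prepend "zz".
Applying that to "naihsmvdpeeqs" gives "zznaihsmvdpeeqs".

zznaihsmvdpeeqs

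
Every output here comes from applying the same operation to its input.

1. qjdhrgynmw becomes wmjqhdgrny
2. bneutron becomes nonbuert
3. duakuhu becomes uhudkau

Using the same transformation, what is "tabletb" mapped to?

btatlbe

Looking at the pairs, the operation is to move the last 2 characters to the front (rotate right by 2), then swap each adjacent pair of characters (1↔2, 3↔4, ...).
For "tabletb", step one produces "tbtable"; step two turns that into "btatlbe".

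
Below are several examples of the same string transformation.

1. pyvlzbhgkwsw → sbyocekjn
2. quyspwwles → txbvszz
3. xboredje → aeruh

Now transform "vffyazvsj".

yiibdc

The rule is to shift every letter 3 places forward in the alphabet (wrapping around), then delete the last 3 characters.
Starting from "vffyazvsj": after the first operation, "yiibdcyvm"; after the second, "yiibdc".
(Check on "xboredje": → "aeruhgmh" → "aeruh" ✓)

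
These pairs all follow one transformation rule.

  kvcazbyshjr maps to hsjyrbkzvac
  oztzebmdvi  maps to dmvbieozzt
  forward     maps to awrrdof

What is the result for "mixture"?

Rule — move the last 3 characters to the front (rotate right by 3), then take characters alternately from the front and the back (1st, last, 2nd, 2nd-last, ...).
Applying that to "mixture" gives "utrxeim".

utrxeim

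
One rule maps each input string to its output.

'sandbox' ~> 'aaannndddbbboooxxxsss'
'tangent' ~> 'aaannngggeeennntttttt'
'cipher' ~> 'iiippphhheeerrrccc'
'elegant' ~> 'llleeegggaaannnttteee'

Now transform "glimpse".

llliiimmmpppssseeeggg

In each case the input is transformed by: repeat every character 3 times, then move the first 3 characters to the end (rotate left by 3).
For "glimpse" the result is "llliiimmmpppssseeeggg".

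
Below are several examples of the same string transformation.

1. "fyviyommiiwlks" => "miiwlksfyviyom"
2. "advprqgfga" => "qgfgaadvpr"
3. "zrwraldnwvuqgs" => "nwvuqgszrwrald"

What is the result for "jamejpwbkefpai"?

bkefpaijamejpw

The rule is to swap the front and back halves of the string.
Applying that to "jamejpwbkefpai" gives "bkefpaijamejpw".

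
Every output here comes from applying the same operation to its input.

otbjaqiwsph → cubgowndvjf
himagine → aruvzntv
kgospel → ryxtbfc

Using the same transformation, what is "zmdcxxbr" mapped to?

The transformation: shift every letter 13 places forward in the alphabet (wrapping around) — i.e. ROT13, then move the last 2 characters to the front (rotate right by 2).
Doing the same to "zmdcxxbr": "oemzqpkk".

oemzqpkk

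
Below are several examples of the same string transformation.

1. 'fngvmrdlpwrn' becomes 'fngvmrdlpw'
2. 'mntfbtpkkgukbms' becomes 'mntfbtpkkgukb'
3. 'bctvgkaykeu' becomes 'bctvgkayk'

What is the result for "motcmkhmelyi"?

motcmkhmel

In each case the input is transformed by: delete the last 2 characters.
Doing the same to "motcmkhmelyi": "motcmkhmel".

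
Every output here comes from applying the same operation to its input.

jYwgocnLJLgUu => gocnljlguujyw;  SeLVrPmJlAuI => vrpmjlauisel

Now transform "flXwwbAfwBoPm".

wwbafwbopmflx

What's happening: move the first 3 characters to the end (rotate left by 3), then convert every letter to lowercase.
For "flXwwbAfwBoPm" the result is "wwbafwbopmflx".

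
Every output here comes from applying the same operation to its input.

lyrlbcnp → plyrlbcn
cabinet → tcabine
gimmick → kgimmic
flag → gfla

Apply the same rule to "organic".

corgani

The transformation: move the last character to the front.
So "organic" becomes "corgani".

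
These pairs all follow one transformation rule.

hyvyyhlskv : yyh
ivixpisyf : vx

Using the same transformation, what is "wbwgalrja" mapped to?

bg

The rule is to keep every other character starting from the second (positions 2nd, 4th, 6th, ...), then delete the last 2 characters.
"wbwgalrja" → "bglj" → "bg".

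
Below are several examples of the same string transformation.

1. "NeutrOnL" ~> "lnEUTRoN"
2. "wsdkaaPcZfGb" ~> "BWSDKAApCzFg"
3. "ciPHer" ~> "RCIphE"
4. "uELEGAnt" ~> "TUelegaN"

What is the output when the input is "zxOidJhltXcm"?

The rule is to move the last character to the front, then flip the case of every letter.
Doing the same to "zxOidJhltXcm": "MZXoIDjHLTxC".
(Check on "uELEGAnt": → "tuELEGAn" → "TUelegaN" ✓)

MZXoIDjHLTxC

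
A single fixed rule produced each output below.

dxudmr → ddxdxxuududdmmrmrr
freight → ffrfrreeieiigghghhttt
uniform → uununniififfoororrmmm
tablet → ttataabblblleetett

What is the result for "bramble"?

The rule is to repeat every character 3 times, then swap each adjacent pair of characters (1↔2, 3↔4, ...).
Applying both steps to "bramble": "bbbrrraaammmbbbllleee", then "bbrbrraamammbblblleee".

bbrbrraamammbblblleee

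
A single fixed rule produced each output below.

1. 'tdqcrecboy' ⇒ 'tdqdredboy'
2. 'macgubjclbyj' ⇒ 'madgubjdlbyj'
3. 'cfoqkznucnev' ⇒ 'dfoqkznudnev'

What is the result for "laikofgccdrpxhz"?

Each output is the input with this applied: replace every "c" with "d".
Doing the same to "laikofgccdrpxhz": "laikofgdddrpxhz".

laikofgdddrpxhz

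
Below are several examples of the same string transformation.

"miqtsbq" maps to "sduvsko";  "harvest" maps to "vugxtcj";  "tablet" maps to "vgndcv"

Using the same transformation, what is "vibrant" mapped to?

vpctdkx

The rule is to shift every letter 2 places forward in the alphabet (wrapping around), then reverse the string.
Working it through for "vibrant": intermediate "xkdtcpv", final "vpctdkx".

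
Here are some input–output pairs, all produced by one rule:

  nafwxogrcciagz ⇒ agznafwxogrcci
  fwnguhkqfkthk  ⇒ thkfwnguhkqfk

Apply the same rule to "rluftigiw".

giwrlufti

Rule — move the last 3 characters to the front (rotate right by 3).
So "rluftigiw" becomes "giwrlufti".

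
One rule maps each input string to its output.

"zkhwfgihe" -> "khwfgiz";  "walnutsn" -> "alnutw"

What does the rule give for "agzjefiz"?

Each output is the input with this applied: delete the last 2 characters, then move the first character to the end.
Working it through for "agzjefiz": intermediate "agzjef", final "gzjefa".
(Check on "zkhwfgihe": → "zkhwfgi" → "khwfgiz" ✓)

gzjefa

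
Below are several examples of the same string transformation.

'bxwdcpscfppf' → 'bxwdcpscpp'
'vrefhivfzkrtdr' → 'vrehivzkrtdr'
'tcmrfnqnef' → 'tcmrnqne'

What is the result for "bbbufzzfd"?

Rule — remove every "f".
On "bbbufzzfd" that produces "bbbuzzd".

bbbuzzd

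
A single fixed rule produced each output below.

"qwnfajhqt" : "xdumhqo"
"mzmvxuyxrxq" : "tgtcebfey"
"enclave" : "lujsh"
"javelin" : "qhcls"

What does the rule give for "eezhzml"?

The rule is to delete the last 2 characters, then shift every letter 7 places forward in the alphabet (wrapping around).
On "eezhzml": the first step gives "eezhz", and the second then gives "llgog".

llgog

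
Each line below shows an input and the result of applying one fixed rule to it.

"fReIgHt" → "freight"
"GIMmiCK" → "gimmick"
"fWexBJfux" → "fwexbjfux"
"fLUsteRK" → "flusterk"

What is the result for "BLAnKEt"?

blanket

The pattern: convert every letter to lowercase.
So "BLAnKEt" becomes "blanket".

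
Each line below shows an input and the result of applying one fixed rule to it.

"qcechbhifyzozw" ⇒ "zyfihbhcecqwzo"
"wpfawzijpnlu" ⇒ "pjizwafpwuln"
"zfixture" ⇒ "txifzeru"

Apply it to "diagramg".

rgaidgma

Looking at the pairs, the operation is to move the last 3 characters to the front (rotate right by 3), then reverse the string.
For "diagramg", step one produces "amgdiagr"; step two turns that into "rgaidgma".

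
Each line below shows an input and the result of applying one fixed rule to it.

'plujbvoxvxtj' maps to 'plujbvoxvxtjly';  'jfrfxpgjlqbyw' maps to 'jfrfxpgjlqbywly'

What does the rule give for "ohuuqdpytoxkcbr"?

ohuuqdpytoxkcbrly

In each case the input is transformed by: append "ly".
On "ohuuqdpytoxkcbr" that produces "ohuuqdpytoxkcbrly".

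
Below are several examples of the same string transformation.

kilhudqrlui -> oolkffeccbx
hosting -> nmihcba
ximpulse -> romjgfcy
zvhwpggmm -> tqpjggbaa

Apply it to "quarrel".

What's happening: sort the characters into reverse alphabetical order, then shift every letter 6 places backward in the alphabet (wrapping around).
On "quarrel" that produces "ollkfyu".

ollkfyu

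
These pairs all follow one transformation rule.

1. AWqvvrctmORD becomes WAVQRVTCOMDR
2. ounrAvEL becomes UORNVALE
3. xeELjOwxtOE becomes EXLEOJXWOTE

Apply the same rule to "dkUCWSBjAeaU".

Looking at the pairs, the operation is to swap each adjacent pair of characters (1↔2, 3↔4, ...), then convert every letter to uppercase.
"dkUCWSBjAeaU" → "KDCUSWJBEAUA".

KDCUSWJBEAUA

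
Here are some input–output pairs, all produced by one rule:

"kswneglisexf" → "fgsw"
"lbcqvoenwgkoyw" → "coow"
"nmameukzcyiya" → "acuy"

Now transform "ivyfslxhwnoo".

lowy

In each case the input is transformed by: keep one character in every 3, starting at position 3 (positions 3rd, 6th, 9th, ...), then sort the characters into alphabetical order.
For "ivyfslxhwnoo", step one produces "ylwo"; step two turns that into "lowy".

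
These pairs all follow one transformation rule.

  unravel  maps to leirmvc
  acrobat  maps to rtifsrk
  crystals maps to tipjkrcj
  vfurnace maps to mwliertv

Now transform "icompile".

Rule — shift every letter 9 places backward in the alphabet (wrapping around).
Doing the same to "icompile": "ztfdgzcv".

ztfdgzcv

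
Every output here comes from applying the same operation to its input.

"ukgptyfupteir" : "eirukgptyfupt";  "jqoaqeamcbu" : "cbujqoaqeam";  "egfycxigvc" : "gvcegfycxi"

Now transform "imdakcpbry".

In each case the input is transformed by: move the last 3 characters to the front (rotate right by 3).
So "imdakcpbry" becomes "bryimdakcp".

bryimdakcp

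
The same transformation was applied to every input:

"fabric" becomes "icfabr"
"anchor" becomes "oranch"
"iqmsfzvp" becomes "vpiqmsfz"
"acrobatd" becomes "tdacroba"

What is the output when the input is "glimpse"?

seglimp

The rule is to move the last 2 characters to the front (rotate right by 2).
So "glimpse" becomes "seglimp".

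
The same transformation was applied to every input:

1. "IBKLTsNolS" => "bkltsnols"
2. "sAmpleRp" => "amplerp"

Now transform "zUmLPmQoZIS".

umlpmqozis

The transformation: delete the first character, then convert every letter to lowercase.
Starting from "zUmLPmQoZIS": after the first operation, "UmLPmQoZIS"; after the second, "umlpmqozis".
(Check on "IBKLTsNolS": → "BKLTsNolS" → "bkltsnols" ✓)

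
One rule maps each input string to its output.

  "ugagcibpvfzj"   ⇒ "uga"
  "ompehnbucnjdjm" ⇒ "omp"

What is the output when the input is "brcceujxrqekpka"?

brc

The transformation: keep only the first 3 characters.
For "brcceujxrqekpka" the result is "brc".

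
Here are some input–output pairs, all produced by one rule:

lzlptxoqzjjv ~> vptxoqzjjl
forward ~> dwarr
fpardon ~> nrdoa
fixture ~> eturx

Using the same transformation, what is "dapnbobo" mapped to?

onbobp

The pattern: delete the first 2 characters, then swap the first and last characters.
Working it through for "dapnbobo": intermediate "pnbobo", final "onbobp".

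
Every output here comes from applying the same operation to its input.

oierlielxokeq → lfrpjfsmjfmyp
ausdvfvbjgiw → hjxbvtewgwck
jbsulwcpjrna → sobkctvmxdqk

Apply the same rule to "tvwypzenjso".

ktpuwxzqafo

What's happening: shift every letter 1 place forward in the alphabet (wrapping around), then move the last 3 characters to the front (rotate right by 3).
Working it through for "tvwypzenjso": intermediate "uwxzqafoktp", final "ktpuwxzqafo".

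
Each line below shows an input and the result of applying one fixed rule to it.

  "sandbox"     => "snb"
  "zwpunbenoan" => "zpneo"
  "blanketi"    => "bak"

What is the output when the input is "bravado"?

Rule — delete the last 2 characters, then keep every other character starting from the first (positions 1st, 3rd, 5th, ...).
Starting from "bravado": after the first operation, "brava"; after the second, "baa".
(Check on "blanketi": → "blanke" → "bak" ✓)

baa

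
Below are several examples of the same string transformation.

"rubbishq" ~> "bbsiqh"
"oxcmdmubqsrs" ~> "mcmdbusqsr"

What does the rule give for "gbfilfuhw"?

Rule — delete the first 2 characters, then swap each adjacent pair of characters (1↔2, 3↔4, ...).
Working it through for "gbfilfuhw": intermediate "filfuhw", final "ifflhuw".

ifflhuw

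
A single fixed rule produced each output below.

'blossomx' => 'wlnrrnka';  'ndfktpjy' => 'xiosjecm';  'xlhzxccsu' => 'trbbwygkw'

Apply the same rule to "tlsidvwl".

The pattern: reverse the string, then shift every letter 1 place backward in the alphabet (wrapping around).
Applying both steps to "tlsidvwl": "lwvdislt", then "kvuchrks".

kvuchrks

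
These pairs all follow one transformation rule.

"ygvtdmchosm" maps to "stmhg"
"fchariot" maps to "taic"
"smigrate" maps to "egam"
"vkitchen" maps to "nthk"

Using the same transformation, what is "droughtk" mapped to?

kuhr

Each output is the input with this applied: keep every other character starting from the second (positions 2nd, 4th, 6th, ...), then swap the first and last characters.
Working it through for "droughtk": intermediate "ruhk", final "kuhr".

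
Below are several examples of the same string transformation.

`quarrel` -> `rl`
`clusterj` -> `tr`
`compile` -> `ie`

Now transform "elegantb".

In each case the input is transformed by: keep every other character starting from the first (positions 1st, 3rd, 5th, ...), then delete the first 2 characters.
Working it through for "elegantb": intermediate "eeat", final "at".

at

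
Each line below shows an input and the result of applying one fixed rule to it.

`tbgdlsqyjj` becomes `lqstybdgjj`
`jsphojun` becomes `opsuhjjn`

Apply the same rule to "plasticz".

pstzacil

In each case the input is transformed by: sort the characters into alphabetical order, then swap the front and back halves of the string.
On "plasticz": the first step gives "acilpstz", and the second then gives "pstzacil".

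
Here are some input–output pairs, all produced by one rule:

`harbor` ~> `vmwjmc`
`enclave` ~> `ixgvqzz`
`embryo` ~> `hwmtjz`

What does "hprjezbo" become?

kmezuwjc

The transformation: shift every letter 5 places backward in the alphabet (wrapping around), then move the first character to the end.
For "hprjezbo", step one produces "ckmezuwj"; step two turns that into "kmezuwjc".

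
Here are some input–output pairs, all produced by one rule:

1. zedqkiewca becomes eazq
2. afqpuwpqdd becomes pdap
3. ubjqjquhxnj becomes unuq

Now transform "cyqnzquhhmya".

umcn

What's happening: keep one character in every 3, starting at position 1 (positions 1st, 4th, 7th, ...), then swap the front and back halves of the string.
On "cyqnzquhhmya": the first step gives "cnum", and the second then gives "umcn".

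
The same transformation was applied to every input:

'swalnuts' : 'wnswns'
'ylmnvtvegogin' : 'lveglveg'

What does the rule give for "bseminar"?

sirsir

Each output is the input with this applied: keep one character in every 3, starting at position 2 (positions 2nd, 5th, 8th, ...), then write the whole string twice.
For "bseminar", step one produces "sir"; step two turns that into "sirsir".
(Check on "ylmnvtvegogin": → "lveg" → "lveglveg" ✓)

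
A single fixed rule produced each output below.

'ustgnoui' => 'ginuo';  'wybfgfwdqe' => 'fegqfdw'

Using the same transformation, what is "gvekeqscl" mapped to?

klecqs

Rule — delete the first 3 characters, then take characters alternately from the front and the back (1st, last, 2nd, 2nd-last, ...).
Starting from "gvekeqscl": after the first operation, "keqscl"; after the second, "klecqs".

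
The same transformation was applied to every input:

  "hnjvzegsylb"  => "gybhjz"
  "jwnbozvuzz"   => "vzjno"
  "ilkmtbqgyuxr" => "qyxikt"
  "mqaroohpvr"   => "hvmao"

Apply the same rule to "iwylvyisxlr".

ixriyv

What's happening: keep every other character starting from the first (positions 1st, 3rd, 5th, ...), then move the first 3 characters to the end (rotate left by 3).
For "iwylvyisxlr", step one produces "iyvixr"; step two turns that into "ixriyv".
(Check on "jwnbozvuzz": → "jnovz" → "vzjno" ✓)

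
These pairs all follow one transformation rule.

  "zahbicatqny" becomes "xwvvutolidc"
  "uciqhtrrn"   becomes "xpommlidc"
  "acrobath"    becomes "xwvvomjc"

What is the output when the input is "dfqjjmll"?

ylhggeea

Looking at the pairs, the operation is to shift every letter 5 places backward in the alphabet (wrapping around), then sort the characters into reverse alphabetical order.
"dfqjjmll" → "yaleehgg" → "ylhggeea".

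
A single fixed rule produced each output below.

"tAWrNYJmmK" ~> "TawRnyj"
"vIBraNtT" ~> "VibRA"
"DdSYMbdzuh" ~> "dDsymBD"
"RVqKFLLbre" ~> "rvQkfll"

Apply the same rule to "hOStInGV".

In each case the input is transformed by: flip the case of every letter, then delete the last 3 characters.
Applying both steps to "hOStInGV": "HosTiNgv", then "HosTi".

HosTi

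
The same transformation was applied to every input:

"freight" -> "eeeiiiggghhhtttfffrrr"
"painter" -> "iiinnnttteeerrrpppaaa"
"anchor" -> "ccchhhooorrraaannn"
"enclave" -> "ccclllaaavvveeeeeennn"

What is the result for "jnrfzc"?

rrrfffzzzcccjjjnnn

The pattern: move the first 2 characters to the end (rotate left by 2), then repeat every character 3 times.
On "jnrfzc": the first step gives "rfzcjn", and the second then gives "rrrfffzzzcccjjjnnn".
(Check on "painter": → "interpa" → "iiinnnttteeerrrpppaaa" ✓)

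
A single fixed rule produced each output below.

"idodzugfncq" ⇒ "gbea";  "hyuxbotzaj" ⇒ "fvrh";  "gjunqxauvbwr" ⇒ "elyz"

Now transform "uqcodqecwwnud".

The rule is to shift every letter 2 places backward in the alphabet (wrapping around), then keep one character in every 3, starting at position 1 (positions 1st, 4th, 7th, ...).
Working it through for "uqcodqecwwnud": intermediate "soambocauulsb", final "smcub".

smcub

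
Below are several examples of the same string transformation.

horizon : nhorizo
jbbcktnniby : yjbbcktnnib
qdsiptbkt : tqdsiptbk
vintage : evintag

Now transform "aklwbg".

What's happening: move the last character to the front.
On "aklwbg" that produces "gaklwb".

gaklwb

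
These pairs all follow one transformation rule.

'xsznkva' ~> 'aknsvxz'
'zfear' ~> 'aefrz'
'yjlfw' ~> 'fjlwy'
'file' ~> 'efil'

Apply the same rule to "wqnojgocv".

cgjnooqvw

The rule is to sort the characters into alphabetical order.
So "wqnojgocv" becomes "cgjnooqvw".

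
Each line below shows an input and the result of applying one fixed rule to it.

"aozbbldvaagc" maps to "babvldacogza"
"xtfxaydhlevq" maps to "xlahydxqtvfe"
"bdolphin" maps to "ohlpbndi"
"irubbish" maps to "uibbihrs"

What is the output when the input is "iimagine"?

The transformation: take characters alternately from the front and the back (1st, last, 2nd, 2nd-last, ...), then swap the front and back halves of the string.
For "iimagine", step one produces "ieinmiag"; step two turns that into "miagiein".

miagiein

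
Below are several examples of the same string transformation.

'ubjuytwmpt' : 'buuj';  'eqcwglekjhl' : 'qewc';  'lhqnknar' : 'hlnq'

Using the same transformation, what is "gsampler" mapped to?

What's happening: swap each adjacent pair of characters (1↔2, 3↔4, ...), then keep only the first 4 characters.
On "gsampler": the first step gives "sgmalpre", and the second then gives "sgma".
(Check on "ubjuytwmpt": → "buujtymwtp" → "buuj" ✓)

sgma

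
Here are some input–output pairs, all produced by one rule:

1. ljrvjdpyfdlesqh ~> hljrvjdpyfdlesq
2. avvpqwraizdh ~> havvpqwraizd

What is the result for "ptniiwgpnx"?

In each case the input is transformed by: move the last character to the front.
So "ptniiwgpnx" becomes "xptniiwgpn".

xptniiwgpn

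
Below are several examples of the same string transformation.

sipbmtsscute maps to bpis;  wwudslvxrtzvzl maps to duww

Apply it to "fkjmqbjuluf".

mjkf

The rule is to reverse the string, then keep only the last 4 characters.
On "fkjmqbjuluf": the first step gives "fulujbqmjkf", and the second then gives "mjkf".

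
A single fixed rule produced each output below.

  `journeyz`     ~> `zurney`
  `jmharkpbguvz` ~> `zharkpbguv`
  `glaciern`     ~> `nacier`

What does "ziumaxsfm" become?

The transformation: delete the first 2 characters, then move the last character to the front.
"ziumaxsfm" → "umaxsfm" → "mumaxsf".

mumaxsf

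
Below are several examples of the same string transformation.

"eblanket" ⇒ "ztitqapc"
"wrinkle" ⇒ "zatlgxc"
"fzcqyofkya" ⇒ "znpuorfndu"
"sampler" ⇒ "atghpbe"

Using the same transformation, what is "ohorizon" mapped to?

odcdwdgx

In each case the input is transformed by: shift every letter 11 places backward in the alphabet (wrapping around), then move the last 3 characters to the front (rotate right by 3).
For "ohorizon" the result is "odcdwdgx".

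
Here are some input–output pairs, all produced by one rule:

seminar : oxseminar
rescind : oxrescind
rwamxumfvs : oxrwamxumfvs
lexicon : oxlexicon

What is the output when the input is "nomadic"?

oxnomadic

The rule is to prepend "ox".
So "nomadic" becomes "oxnomadic".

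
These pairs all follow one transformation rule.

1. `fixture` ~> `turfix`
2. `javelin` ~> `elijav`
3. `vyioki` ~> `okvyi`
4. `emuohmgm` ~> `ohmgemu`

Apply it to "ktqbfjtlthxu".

bfjtlthxktq

Each output is the input with this applied: delete the last character, then move the first 3 characters to the end (rotate left by 3).
Working it through for "ktqbfjtlthxu": intermediate "ktqbfjtlthx", final "bfjtlthxktq".
(Check on "emuohmgm": → "emuohmg" → "ohmgemu" ✓)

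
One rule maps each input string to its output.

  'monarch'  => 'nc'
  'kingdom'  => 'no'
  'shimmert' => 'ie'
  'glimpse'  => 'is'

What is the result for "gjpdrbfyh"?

pbh

The rule is to keep one character in every 3, starting at position 3 (positions 3rd, 6th, 9th, ...).
Applying that to "gjpdrbfyh" gives "pbh".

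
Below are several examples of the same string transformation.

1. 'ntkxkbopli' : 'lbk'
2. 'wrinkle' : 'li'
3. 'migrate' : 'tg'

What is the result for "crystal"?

ay

The rule is to reverse the string, then keep one character in every 3, starting at position 2 (positions 2nd, 5th, 8th, ...).
Applying that to "crystal" gives "ay".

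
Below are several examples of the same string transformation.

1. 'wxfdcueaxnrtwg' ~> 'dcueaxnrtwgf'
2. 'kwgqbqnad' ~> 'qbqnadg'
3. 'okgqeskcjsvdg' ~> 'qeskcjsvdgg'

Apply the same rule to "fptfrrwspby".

frrwspbyt

Looking at the pairs, the operation is to delete the first 2 characters, then move the first character to the end.
For "fptfrrwspby" the result is "frrwspbyt".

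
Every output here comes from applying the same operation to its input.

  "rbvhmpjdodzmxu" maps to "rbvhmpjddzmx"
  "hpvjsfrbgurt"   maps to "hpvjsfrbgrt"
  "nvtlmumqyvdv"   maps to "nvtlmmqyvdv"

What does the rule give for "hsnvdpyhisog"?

In each case the input is transformed by: remove every vowel.
So "hsnvdpyhisog" becomes "hsnvdpyhsg".

hsnvdpyhsg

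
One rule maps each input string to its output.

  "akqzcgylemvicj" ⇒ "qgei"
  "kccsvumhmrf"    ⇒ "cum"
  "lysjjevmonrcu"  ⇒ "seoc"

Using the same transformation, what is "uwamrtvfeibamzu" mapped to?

Each output is the input with this applied: keep one character in every 3, starting at position 3 (positions 3rd, 6th, 9th, ...).
So "uwamrtvfeibamzu" becomes "ateau".

ateau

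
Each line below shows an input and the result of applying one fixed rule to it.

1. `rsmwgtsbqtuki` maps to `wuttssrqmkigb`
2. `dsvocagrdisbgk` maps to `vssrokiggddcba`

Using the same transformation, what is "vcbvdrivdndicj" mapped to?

vvvrnjiidddccb

In each case the input is transformed by: sort the characters into reverse alphabetical order.
Doing the same to "vcbvdrivdndicj": "vvvrnjiidddccb".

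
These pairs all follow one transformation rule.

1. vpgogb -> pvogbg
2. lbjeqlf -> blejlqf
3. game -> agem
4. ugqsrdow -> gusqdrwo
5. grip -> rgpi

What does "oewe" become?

Each output is the input with this applied: swap each adjacent pair of characters (1↔2, 3↔4, ...).
"oewe" → "eoew".

eoew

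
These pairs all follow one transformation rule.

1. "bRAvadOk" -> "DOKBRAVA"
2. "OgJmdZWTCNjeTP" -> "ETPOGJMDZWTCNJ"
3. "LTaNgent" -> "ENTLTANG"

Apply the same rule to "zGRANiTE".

The pattern: move the last 3 characters to the front (rotate right by 3), then convert every letter to uppercase.
On "zGRANiTE": the first step gives "iTEzGRAN", and the second then gives "ITEZGRAN".

ITEZGRAN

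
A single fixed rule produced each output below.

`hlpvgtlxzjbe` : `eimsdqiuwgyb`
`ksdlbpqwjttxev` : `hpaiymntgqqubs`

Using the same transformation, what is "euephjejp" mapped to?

The pattern: shift every letter 3 places backward in the alphabet (wrapping around).
Doing the same to "euephjejp": "brbmegbgm".

brbmegbgm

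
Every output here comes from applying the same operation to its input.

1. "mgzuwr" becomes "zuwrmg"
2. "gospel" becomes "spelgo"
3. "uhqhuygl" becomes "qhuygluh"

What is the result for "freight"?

The pattern: move the first 2 characters to the end (rotate left by 2).
For "freight" the result is "eightfr".

eightfr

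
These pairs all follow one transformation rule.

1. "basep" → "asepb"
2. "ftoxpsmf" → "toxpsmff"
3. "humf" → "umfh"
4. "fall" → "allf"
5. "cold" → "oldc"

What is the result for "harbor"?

arborh

The pattern: move the first character to the end.
So "harbor" becomes "arborh".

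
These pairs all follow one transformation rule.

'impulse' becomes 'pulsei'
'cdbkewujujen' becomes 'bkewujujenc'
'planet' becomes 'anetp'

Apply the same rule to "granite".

aniteg

Each output is the input with this applied: move the first 2 characters to the end (rotate left by 2), then delete the last character.
For "granite", step one produces "anitegr"; step two turns that into "aniteg".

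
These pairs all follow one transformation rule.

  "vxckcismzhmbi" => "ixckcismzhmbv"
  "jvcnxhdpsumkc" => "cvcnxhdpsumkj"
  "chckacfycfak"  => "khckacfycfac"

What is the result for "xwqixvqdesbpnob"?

In each case the input is transformed by: swap the first and last characters.
Applying that to "xwqixvqdesbpnob" gives "bwqixvqdesbpnox".

bwqixvqdesbpnox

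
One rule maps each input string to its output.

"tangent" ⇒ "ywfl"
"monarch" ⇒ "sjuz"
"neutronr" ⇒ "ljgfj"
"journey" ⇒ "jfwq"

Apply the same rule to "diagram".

yjse

In each case the input is transformed by: shift every letter 8 places backward in the alphabet (wrapping around), then delete the first 3 characters.
For "diagram" the result is "yjse".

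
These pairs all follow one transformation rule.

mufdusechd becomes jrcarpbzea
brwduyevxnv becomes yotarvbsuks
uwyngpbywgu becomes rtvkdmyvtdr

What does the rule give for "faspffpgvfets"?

Rule — shift every letter 3 places backward in the alphabet (wrapping around).
Doing the same to "faspffpgvfets": "cxpmccmdscbqp".

cxpmccmdscbqp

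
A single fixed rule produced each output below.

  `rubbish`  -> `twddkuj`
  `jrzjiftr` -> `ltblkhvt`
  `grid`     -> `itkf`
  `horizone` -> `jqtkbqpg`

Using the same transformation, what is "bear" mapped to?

dgct

Rule — shift every letter 2 places forward in the alphabet (wrapping around).
So "bear" becomes "dgct".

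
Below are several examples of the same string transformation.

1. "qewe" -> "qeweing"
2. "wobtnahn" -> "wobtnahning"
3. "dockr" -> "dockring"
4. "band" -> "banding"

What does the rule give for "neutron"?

neutroning

Looking at the pairs, the operation is to append "ing".
Applying that to "neutron" gives "neutroning".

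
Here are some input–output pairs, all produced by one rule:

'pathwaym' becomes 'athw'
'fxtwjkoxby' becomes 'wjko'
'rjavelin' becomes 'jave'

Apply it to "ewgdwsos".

The pattern: move the last 3 characters to the front (rotate right by 3), then keep only the last 4 characters.
Doing the same to "ewgdwsos": "wgdw".
(Check on "pathwaym": → "aympathw" → "athw" ✓)

wgdw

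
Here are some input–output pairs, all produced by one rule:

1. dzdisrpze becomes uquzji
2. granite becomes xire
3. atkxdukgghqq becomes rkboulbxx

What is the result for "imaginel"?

zdrxz

Each output is the input with this applied: shift every letter 9 places backward in the alphabet (wrapping around), then delete the last 3 characters.
For "imaginel", step one produces "zdrxzevc"; step two turns that into "zdrxz".
(Check on "atkxdukgghqq": → "rkboulbxxyhh" → "rkboulbxx" ✓)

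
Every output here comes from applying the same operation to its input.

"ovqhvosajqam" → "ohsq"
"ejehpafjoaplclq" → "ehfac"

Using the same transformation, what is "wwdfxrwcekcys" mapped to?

Looking at the pairs, the operation is to keep one character in every 3, starting at position 1 (positions 1st, 4th, 7th, ...).
So "wwdfxrwcekcys" becomes "wfwks".

wfwks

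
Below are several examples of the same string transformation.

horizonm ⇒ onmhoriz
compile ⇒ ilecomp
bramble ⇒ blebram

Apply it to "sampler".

Rule — move the last 3 characters to the front (rotate right by 3).
"sampler" → "lersamp".

lersamp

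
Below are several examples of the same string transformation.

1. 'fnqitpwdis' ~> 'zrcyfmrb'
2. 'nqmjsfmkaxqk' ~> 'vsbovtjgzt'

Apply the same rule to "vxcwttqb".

Each output is the input with this applied: delete the first 2 characters, then shift every letter 9 places forward in the alphabet (wrapping around).
Applying both steps to "vxcwttqb": "cwttqb", then "lfcczk".

lfcczk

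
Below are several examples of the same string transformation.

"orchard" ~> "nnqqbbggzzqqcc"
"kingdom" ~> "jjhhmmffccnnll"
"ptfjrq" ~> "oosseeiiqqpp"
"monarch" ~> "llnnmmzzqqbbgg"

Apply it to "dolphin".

ccnnkkoogghhmm

Rule — shift every letter 1 place backward in the alphabet (wrapping around), then double every character.
Applying both steps to "dolphin": "cnkoghm", then "ccnnkkoogghhmm".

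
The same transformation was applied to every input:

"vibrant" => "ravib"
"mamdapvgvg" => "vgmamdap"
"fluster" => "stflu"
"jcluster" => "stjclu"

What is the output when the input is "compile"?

picom

The transformation: delete the last 2 characters, then move the last 2 characters to the front (rotate right by 2).
Applying both steps to "compile": "compi", then "picom".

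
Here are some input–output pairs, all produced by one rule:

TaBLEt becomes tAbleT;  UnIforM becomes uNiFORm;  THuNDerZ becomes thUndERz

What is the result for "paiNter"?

In each case the input is transformed by: flip the case of every letter.
For "paiNter" the result is "PAInTER".

PAInTER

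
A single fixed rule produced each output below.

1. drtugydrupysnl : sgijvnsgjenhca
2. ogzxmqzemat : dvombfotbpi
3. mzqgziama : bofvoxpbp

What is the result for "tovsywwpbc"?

The transformation: shift every letter 11 places backward in the alphabet (wrapping around).
So "tovsywwpbc" becomes "idkhnlleqr".

idkhnlleqr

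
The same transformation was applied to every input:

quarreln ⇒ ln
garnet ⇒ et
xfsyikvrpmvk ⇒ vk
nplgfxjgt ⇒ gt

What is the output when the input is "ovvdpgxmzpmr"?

mr

Each output is the input with this applied: keep only the last 2 characters.
So "ovvdpgxmzpmr" becomes "mr".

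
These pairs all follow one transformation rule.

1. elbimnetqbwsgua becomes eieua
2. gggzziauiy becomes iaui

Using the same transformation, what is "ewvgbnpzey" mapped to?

ee

The rule is to keep only the vowels.
On "ewvgbnpzey" that produces "ee".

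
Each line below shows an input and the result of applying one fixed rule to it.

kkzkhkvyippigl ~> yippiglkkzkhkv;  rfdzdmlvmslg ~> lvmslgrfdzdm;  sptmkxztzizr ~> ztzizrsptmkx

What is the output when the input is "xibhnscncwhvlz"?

Rule — swap the front and back halves of the string.
On "xibhnscncwhvlz" that produces "ncwhvlzxibhnsc".

ncwhvlzxibhnsc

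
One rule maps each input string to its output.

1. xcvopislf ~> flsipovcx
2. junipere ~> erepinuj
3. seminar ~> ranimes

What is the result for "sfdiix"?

In each case the input is transformed by: reverse the string.
For "sfdiix" the result is "xiidfs".

xiidfs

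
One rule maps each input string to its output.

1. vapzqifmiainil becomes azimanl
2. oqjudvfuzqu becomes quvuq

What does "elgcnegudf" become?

Each output is the input with this applied: keep every other character starting from the second (positions 2nd, 4th, 6th, ...).
So "elgcnegudf" becomes "lceuf".

lceuf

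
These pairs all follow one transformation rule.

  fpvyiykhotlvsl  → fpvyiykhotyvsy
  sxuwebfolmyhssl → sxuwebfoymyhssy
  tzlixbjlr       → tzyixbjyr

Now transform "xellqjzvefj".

xeyyqjzvefj

The pattern: replace every "l" with "y".
For "xellqjzvefj" the result is "xeyyqjzvefj".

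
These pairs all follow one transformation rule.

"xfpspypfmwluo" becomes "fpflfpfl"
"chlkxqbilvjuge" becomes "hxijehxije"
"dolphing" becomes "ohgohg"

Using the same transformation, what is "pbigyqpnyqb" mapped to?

bynbbynb

In each case the input is transformed by: keep one character in every 3, starting at position 2 (positions 2nd, 5th, 8th, ...), then write the whole string twice.
For "pbigyqpnyqb", step one produces "bynb"; step two turns that into "bynbbynb".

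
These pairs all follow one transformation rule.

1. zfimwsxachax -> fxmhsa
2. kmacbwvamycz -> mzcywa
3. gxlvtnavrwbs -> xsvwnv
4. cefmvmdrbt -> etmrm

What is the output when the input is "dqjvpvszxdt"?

qdvzv

Each output is the input with this applied: keep every other character starting from the second (positions 2nd, 4th, 6th, ...), then take characters alternately from the front and the back (1st, last, 2nd, 2nd-last, ...).
Applying both steps to "dqjvpvszxdt": "qvvzd", then "qdvzv".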